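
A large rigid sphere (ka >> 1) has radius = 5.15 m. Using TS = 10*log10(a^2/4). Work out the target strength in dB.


TS = 10*log10(5.15^2 / 4) = 10*log10(6.630625) = 8.22

8.22 dB


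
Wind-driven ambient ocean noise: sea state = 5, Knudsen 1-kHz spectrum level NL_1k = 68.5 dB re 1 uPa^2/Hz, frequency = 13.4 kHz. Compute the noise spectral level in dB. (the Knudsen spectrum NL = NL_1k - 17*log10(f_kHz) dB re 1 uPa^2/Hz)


NL = NL_1k - 17*log10(f_kHz) = 68.5 - 17*log10(13.4) = 68.5 - (19.16) = 49.34

49.34 dB


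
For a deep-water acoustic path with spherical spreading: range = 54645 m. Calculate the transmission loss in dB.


94.75 dB


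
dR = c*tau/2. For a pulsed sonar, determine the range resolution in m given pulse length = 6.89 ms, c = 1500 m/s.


dR = c*tau/2 = 1500 * 6.89e-3 / 2 = 5.1675

5.1675 m


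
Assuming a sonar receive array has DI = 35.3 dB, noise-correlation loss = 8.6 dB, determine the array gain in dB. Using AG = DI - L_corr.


26.7 dB


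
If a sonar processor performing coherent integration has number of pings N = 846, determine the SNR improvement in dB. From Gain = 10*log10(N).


29.27 dB


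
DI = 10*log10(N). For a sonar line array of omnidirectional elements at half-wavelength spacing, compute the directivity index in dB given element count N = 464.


26.67 dB


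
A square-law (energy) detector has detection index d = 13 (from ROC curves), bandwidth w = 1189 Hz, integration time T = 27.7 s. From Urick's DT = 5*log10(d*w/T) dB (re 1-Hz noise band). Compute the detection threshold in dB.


DT = 5*log10(d*w/T) = 5*log10(13 * 1189 / 27.7) = 5*log10(558.01) = 13.73

13.73 dB


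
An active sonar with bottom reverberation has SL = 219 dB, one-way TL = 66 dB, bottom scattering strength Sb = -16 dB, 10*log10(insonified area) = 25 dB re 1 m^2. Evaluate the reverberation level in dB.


RL = SL - 2*TL + Sb + 10*log10(A) = 219 - 2*66 + (-16) + 25 = 96

96 dB


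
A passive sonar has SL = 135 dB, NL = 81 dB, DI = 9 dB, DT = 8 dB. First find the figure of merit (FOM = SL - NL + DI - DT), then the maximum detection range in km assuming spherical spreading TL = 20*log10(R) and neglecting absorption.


Step 1: FOM = SL - NL + DI - DT = 135 - 81 + 9 - 8 = 55 dB
Step 2: at max range FOM = TL = 20*log10(R), so R = 10^(55/20) = 562.34 m = 0.56 km

0.56 km


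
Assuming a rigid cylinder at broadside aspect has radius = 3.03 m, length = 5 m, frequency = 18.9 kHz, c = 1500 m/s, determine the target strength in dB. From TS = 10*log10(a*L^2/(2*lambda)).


lambda = 1500/18900 = 0.07937 m
TS = 10*log10(3.03*5^2/(2*0.07937)) = 26.79

26.79 dB


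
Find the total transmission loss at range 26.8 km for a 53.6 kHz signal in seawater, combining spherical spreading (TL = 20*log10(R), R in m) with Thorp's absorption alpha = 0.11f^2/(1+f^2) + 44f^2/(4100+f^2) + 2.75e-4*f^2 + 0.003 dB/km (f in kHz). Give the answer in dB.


Step 1 (Thorp): alpha = 0.11*2872.96/(1+2872.96) + 44*2872.96/(4100+2872.96) + 2.75e-4*2872.96 + 0.003 = 19.0317 dB/km
Step 2: TL_spread = 20*log10(26800) = 88.56 dB
Step 3: TL_abs = alpha*R = 19.0317 * 26.8 = 510.05 dB
Step 4: TL_total = 88.56 + 510.05 = 598.61

598.61 dB


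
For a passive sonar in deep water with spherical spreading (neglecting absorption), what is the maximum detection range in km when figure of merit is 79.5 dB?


At max range FOM = TL, so 20*log10(R) = 79.5
R = 10^(79.5/20) = 9440.61 m = 9.44 km

9.44 km


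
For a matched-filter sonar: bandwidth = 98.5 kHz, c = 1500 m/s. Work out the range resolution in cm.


dR = c/(2*BW) = 1500 / (2 * 98.5e3) = 0.0076 m = 0.76 cm

0.76 cm


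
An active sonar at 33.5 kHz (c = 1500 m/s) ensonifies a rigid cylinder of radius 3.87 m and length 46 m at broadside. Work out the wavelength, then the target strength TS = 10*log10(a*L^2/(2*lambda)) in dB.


Step 1: lambda = c/f = 1500/33500 = 0.04478 m
Step 2: TS = 10*log10(a*L^2/(2*lambda)) = 10*log10(3.87*46^2/(2*0.04478)) = 49.61

49.61 dB


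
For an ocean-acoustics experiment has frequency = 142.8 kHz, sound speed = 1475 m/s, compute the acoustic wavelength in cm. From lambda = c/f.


1.03 cm


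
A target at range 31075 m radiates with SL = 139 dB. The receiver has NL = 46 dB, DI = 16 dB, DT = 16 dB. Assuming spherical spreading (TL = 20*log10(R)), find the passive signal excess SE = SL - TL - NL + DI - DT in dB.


3.15 dB


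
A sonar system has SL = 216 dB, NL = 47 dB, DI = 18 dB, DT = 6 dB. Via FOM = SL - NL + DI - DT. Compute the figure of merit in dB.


FOM = SL - NL + DI - DT = 216 - 47 + 18 - 6 = 181

181 dB


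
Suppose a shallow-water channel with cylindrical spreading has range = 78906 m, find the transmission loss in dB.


TL = 10*log10(78906) = 48.97

48.97 dB


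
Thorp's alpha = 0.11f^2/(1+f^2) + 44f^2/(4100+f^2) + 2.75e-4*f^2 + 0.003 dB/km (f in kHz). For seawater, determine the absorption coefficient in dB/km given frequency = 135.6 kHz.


41.147 dB/km


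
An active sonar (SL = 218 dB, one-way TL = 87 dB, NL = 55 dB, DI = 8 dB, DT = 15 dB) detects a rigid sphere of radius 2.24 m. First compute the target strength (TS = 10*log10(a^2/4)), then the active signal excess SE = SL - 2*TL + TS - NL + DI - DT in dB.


Step 1: TS = 10*log10(2.24^2/4) = 0.98 dB
Step 2: SE = SL - 2*TL + TS - NL + DI - DT = 218 - 2*87 + (0.98) - 55 + 8 - 15 = -17.02

-17.02 dB


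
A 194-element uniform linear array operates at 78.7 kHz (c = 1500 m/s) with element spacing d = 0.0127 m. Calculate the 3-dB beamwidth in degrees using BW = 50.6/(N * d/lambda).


0.39 deg


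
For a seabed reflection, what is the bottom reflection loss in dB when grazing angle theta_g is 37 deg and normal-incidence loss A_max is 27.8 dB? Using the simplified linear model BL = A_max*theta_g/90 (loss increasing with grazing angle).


11.43 dB


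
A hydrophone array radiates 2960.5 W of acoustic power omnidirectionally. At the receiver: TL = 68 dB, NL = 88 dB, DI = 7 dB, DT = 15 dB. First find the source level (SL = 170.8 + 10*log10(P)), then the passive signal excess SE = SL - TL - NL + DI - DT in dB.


Step 1: SL = 170.8 + 10*log10(2960.5) = 205.51 dB
Step 2: SE = SL - TL - NL + DI - DT = 205.51 - 68 - 88 + 7 - 15 = 41.51

41.51 dB


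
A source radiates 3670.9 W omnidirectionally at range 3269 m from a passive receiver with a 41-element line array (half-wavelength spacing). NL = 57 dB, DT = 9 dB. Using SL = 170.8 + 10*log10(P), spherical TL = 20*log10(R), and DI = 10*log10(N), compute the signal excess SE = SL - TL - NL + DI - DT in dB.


86.29 dB


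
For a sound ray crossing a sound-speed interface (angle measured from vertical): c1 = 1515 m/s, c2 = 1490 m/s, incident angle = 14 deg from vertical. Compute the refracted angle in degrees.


13.76 deg


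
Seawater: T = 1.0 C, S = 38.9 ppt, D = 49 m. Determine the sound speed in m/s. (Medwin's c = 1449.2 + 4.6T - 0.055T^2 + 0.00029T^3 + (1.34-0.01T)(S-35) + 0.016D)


c = 1449.2 + 4.6*1.0 - 0.055*1.0^2 + 0.00029*1.0^3 + (1.34 - 0.01*1.0)*(38.9 - 35) + 0.016*49 = 1459.72

1459.72 m/s


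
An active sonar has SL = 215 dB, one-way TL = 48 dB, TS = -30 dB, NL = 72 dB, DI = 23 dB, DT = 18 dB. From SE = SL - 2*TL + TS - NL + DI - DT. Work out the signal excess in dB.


22 dB


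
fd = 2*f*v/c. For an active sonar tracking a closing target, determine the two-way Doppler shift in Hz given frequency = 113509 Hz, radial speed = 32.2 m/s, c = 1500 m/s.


4873.32 Hz


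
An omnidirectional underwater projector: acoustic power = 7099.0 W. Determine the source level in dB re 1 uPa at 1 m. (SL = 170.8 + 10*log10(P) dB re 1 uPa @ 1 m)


209.31 dB


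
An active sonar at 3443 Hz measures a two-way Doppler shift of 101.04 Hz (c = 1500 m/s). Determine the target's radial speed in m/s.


From fd = 2*f*v/c, v = c*fd/(2*f) = 1500 * 101.04 / (2*3443) = 22.01

22.01 m/s


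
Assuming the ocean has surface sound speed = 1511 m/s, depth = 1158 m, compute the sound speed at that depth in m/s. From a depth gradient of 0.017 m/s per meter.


1530.686 m/s


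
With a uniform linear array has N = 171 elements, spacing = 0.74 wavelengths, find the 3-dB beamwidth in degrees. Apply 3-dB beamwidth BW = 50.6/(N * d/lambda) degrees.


BW = 50.6 / (171 * 0.74) = 50.6 / 126.54 = 0.4

0.4 deg


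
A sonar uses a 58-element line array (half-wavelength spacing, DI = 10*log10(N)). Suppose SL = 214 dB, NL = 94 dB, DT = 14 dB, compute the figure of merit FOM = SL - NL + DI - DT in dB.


123.63 dB


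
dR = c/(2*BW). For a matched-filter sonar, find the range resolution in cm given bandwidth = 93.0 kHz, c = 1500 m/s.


dR = c/(2*BW) = 1500 / (2 * 93.0e3) = 0.0081 m = 0.81 cm

0.81 cm


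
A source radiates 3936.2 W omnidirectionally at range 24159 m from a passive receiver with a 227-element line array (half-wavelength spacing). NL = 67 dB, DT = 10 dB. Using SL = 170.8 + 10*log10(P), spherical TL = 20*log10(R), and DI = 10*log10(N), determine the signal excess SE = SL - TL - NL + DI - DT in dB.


65.65 dB


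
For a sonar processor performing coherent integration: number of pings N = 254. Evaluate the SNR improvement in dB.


24.05 dB


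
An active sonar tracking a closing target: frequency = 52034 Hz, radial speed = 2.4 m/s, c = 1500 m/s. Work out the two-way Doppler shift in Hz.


166.51 Hz


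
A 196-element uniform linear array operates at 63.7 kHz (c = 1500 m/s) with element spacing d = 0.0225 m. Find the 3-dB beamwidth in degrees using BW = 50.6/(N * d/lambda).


Step 1: lambda = 1500/63700 = 0.02355 m
Step 2: d/lambda = 0.0225/0.02355 = 0.9554
Step 3: BW = 50.6/(N * d/lambda) = 50.6/(196 * 0.9554) = 0.27

0.27 deg


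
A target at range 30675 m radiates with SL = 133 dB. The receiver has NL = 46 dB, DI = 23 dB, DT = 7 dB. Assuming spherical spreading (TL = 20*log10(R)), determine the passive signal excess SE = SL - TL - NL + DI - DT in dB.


Step 1: TL = 20*log10(30675) = 89.74 dB
Step 2: SE = 133 - 89.74 - 46 + 23 - 7 = 13.26

13.26 dB


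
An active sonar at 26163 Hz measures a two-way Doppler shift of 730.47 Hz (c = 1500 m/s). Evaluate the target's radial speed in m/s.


From fd = 2*f*v/c, v = c*fd/(2*f) = 1500 * 730.47 / (2*26163) = 20.94

20.94 m/s


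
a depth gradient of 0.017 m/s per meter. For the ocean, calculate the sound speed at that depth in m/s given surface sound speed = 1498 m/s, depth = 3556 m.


c = 1498 + 0.017 * 3556 = 1558.452

1558.452 m/s


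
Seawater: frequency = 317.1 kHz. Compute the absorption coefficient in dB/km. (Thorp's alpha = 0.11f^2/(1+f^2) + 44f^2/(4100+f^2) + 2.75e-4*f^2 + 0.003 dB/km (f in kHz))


f^2 = 100552.41
alpha = 0.11*100552.41/(1+100552.41) + 44*100552.41/(4100+100552.41) + 2.75e-4*100552.41 + 0.003 = 70.041

70.041 dB/km


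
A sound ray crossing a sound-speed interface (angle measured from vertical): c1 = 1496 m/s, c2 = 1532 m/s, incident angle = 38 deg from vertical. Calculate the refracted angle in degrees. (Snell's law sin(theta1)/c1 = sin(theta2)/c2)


sin(theta2) = (c2/c1)*sin(theta1) = (1532/1496)*sin(38 deg) = 0.63048
theta2 = arcsin(0.63048) = 39.09

39.09 deg


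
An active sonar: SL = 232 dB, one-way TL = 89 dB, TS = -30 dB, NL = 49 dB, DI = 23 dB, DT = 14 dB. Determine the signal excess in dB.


-16 dB


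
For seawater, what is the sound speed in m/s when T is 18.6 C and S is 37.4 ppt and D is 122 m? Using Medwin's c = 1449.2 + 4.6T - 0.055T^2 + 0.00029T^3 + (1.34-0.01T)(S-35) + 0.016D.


1522.32 m/s


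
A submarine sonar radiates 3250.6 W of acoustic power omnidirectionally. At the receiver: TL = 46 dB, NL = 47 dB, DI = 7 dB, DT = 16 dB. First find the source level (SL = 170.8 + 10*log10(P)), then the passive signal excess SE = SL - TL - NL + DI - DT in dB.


Step 1: SL = 170.8 + 10*log10(3250.6) = 205.92 dB
Step 2: SE = SL - TL - NL + DI - DT = 205.92 - 46 - 47 + 7 - 16 = 103.92

103.92 dB


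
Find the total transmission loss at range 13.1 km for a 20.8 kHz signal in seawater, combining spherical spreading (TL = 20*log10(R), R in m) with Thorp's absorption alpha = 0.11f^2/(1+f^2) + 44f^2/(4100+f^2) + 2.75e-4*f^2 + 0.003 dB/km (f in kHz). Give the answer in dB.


140.4 dB


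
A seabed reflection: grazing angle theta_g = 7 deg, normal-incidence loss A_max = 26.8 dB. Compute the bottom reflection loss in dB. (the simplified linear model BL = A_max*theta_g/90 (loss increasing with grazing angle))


2.08 dB


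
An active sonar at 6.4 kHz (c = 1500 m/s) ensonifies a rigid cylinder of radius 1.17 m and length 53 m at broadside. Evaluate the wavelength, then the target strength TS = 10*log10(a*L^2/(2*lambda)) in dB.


Step 1: lambda = c/f = 1500/6400 = 0.23438 m
Step 2: TS = 10*log10(a*L^2/(2*lambda)) = 10*log10(1.17*53^2/(2*0.23438)) = 38.46

38.46 dB


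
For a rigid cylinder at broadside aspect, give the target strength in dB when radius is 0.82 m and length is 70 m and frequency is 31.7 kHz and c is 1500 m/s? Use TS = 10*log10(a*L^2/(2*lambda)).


lambda = 1500/31700 = 0.04732 m
TS = 10*log10(0.82*70^2/(2*0.04732)) = 46.28

46.28 dB


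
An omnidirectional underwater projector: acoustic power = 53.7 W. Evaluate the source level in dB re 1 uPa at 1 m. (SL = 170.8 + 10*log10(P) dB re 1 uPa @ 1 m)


SL = 170.8 + 10*log10(53.7) = 170.8 + 17.3 = 188.1

188.1 dB


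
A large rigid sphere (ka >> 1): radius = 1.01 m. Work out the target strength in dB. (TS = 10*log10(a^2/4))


-5.93 dB


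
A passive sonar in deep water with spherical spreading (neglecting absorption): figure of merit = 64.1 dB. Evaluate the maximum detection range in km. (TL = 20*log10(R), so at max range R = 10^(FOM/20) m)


At max range FOM = TL, so 20*log10(R) = 64.1
R = 10^(64.1/20) = 1603.25 m = 1.6 km

1.6 km


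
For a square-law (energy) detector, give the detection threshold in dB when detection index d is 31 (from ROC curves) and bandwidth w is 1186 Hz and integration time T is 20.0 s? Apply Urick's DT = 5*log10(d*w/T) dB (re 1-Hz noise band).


DT = 5*log10(d*w/T) = 5*log10(31 * 1186 / 20.0) = 5*log10(1838.3) = 16.32

16.32 dB


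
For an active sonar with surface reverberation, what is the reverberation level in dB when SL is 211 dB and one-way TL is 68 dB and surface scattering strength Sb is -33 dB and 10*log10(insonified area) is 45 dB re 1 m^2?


RL = SL - 2*TL + Sb + 10*log10(A) = 211 - 2*68 + (-33) + 45 = 87

87 dB


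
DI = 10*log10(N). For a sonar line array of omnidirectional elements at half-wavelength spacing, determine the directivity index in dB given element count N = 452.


DI = 10*log10(452) = 26.55

26.55 dB


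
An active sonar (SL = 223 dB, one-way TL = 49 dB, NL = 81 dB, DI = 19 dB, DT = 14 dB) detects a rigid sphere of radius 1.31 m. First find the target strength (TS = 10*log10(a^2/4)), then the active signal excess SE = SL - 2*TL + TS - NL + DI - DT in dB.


Step 1: TS = 10*log10(1.31^2/4) = -3.68 dB
Step 2: SE = SL - 2*TL + TS - NL + DI - DT = 223 - 2*49 + (-3.68) - 81 + 19 - 14 = 45.32

45.32 dB


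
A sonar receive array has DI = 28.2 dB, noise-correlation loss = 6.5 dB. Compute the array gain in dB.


21.7 dB


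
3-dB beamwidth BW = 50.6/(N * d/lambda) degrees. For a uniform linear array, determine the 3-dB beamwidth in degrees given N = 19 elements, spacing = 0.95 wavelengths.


BW = 50.6 / (19 * 0.95) = 50.6 / 18.05 = 2.8

2.8 deg


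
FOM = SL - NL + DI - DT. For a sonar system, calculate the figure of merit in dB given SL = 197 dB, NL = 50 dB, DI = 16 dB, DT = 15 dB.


FOM = SL - NL + DI - DT = 197 - 50 + 16 - 15 = 148

148 dB


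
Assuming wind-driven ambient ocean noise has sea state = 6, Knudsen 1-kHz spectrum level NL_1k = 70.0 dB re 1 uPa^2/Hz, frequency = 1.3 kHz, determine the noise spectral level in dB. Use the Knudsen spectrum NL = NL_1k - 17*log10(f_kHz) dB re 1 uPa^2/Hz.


68.06 dB


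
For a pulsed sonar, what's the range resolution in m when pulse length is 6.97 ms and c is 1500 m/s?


5.2275 m


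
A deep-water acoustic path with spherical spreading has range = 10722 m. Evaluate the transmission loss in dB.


TL = 20*log10(10722) = 80.61

80.61 dB


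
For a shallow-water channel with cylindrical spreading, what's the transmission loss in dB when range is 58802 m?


TL = 10*log10(58802) = 47.69

47.69 dB


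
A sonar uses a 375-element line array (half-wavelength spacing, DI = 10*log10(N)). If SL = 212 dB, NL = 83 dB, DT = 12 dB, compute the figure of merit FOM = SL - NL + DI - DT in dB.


142.74 dB


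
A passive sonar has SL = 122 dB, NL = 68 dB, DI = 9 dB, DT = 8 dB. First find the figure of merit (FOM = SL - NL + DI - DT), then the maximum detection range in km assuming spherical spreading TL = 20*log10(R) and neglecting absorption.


Step 1: FOM = SL - NL + DI - DT = 122 - 68 + 9 - 8 = 55 dB
Step 2: at max range FOM = TL = 20*log10(R), so R = 10^(55/20) = 562.34 m = 0.56 km

0.56 km


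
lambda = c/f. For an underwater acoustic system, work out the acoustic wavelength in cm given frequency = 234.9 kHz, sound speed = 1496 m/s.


lambda = c/f = 1496 / 234900 = 0.0064 m = 0.64 cm

0.64 cm


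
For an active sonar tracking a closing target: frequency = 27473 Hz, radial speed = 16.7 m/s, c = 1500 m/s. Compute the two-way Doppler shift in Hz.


fd = 2*f*v/c = 2 * 27473 * 16.7 / 1500 = 611.73

611.73 Hz


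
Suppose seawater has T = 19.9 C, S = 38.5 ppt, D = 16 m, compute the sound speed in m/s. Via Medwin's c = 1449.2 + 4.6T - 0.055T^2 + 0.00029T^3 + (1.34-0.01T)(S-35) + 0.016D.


1525.49 m/s


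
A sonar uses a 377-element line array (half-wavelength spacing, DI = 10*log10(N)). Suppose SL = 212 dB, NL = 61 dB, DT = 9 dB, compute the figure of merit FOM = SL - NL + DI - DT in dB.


Step 1: DI = 10*log10(377) = 25.76 dB
Step 2: FOM = SL - NL + DI - DT = 212 - 61 + 25.76 - 9 = 167.76

167.76 dB


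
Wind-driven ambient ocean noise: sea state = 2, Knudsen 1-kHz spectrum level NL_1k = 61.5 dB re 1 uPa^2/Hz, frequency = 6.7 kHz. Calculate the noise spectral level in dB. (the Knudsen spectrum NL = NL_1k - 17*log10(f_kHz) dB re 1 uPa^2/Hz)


NL = NL_1k - 17*log10(f_kHz) = 61.5 - 17*log10(6.7) = 61.5 - (14.04) = 47.46

47.46 dB


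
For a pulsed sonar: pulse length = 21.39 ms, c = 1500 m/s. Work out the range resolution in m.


dR = c*tau/2 = 1500 * 21.39e-3 / 2 = 16.0425

16.0425 m


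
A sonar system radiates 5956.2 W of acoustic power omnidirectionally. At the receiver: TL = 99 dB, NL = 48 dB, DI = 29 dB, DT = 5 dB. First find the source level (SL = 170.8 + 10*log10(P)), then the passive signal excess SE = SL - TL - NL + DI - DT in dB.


Step 1: SL = 170.8 + 10*log10(5956.2) = 208.55 dB
Step 2: SE = SL - TL - NL + DI - DT = 208.55 - 99 - 48 + 29 - 5 = 85.55

85.55 dB


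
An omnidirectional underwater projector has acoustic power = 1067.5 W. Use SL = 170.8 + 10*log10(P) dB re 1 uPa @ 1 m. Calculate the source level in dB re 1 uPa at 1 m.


SL = 170.8 + 10*log10(1067.5) = 170.8 + 30.28 = 201.08

201.08 dB


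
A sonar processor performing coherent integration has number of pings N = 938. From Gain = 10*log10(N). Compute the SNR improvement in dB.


Gain = 10*log10(938) = 29.72

29.72 dB


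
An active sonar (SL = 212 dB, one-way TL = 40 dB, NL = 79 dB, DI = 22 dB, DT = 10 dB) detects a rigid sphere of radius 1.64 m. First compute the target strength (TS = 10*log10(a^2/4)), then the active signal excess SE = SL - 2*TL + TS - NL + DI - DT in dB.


Step 1: TS = 10*log10(1.64^2/4) = -1.72 dB
Step 2: SE = SL - 2*TL + TS - NL + DI - DT = 212 - 2*40 + (-1.72) - 79 + 22 - 10 = 63.28

63.28 dB


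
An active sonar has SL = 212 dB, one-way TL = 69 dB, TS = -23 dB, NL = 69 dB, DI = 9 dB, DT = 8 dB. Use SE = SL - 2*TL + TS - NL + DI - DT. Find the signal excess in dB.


-17 dB


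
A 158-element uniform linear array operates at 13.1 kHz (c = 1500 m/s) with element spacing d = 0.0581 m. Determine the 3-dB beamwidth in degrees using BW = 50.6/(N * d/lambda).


Step 1: lambda = 1500/13100 = 0.1145 m
Step 2: d/lambda = 0.0581/0.1145 = 0.5074
Step 3: BW = 50.6/(N * d/lambda) = 50.6/(158 * 0.5074) = 0.63

0.63 deg


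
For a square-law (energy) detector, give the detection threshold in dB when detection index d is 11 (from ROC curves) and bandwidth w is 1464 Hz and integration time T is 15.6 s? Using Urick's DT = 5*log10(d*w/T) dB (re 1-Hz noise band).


DT = 5*log10(d*w/T) = 5*log10(11 * 1464 / 15.6) = 5*log10(1032.31) = 15.07

15.07 dB


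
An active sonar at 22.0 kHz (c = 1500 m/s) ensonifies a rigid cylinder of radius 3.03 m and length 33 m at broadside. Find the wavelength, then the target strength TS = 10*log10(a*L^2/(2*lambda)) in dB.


Step 1: lambda = c/f = 1500/22000 = 0.06818 m
Step 2: TS = 10*log10(a*L^2/(2*lambda)) = 10*log10(3.03*33^2/(2*0.06818)) = 43.84

43.84 dB


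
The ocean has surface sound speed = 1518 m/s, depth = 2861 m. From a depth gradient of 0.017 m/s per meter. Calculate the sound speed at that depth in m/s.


1566.637 m/s


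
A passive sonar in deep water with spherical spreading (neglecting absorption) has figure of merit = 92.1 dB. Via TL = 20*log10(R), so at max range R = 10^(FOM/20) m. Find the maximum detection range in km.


At max range FOM = TL, so 20*log10(R) = 92.1
R = 10^(92.1/20) = 40271.7 m = 40.27 km

40.27 km


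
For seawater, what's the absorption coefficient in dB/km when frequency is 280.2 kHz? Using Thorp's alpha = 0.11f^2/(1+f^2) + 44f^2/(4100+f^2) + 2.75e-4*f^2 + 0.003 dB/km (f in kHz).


63.52 dB/km


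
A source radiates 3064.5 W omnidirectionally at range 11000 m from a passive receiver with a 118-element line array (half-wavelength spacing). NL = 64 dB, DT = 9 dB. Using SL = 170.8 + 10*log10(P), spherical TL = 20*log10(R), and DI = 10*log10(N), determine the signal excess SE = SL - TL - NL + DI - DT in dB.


Step 1: SL = 170.8 + 10*log10(3064.5) = 205.66 dB
Step 2: TL = 20*log10(11000) = 80.83 dB
Step 3: DI = 10*log10(118) = 20.72 dB
Step 4: SE = SL - TL - NL + DI - DT = 205.66 - 80.83 - 64 + 20.72 - 9 = 72.55

72.55 dB


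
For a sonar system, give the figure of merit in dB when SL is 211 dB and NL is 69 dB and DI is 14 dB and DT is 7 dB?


FOM = SL - NL + DI - DT = 211 - 69 + 14 - 7 = 149

149 dB


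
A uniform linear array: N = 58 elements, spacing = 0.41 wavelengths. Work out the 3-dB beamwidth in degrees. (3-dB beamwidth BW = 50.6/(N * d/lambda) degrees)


BW = 50.6 / (58 * 0.41) = 50.6 / 23.78 = 2.13

2.13 deg


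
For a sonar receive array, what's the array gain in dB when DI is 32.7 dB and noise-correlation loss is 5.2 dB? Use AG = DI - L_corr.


AG = DI - L_corr = 32.7 - 5.2 = 27.5

27.5 dB


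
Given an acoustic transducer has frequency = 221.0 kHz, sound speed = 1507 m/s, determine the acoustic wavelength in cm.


0.68 cm


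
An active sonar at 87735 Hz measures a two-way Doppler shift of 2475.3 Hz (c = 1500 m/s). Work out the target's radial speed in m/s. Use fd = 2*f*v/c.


21.16 m/s


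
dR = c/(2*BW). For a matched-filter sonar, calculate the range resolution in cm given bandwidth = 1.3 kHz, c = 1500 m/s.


dR = c/(2*BW) = 1500 / (2 * 1.3e3) = 0.5769 m = 57.69 cm

57.69 cm


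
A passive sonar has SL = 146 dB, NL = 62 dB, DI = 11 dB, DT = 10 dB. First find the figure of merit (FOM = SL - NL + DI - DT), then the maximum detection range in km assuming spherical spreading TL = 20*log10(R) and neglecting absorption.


Step 1: FOM = SL - NL + DI - DT = 146 - 62 + 11 - 10 = 85 dB
Step 2: at max range FOM = TL = 20*log10(R), so R = 10^(85/20) = 17782.79 m = 17.78 km

17.78 km


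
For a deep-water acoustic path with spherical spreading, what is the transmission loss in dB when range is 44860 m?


93.04 dB


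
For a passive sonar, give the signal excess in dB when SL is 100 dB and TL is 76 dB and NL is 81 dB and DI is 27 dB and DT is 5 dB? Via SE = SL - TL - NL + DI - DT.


SE = SL - TL - NL + DI - DT = 100 - 76 - 81 + 27 - 5 = -35

-35 dB


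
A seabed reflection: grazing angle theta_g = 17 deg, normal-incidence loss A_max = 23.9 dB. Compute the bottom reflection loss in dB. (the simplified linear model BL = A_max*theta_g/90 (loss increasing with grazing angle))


BL = A_max * theta_g / 90 = 23.9 * 17 / 90 = 4.51

4.51 dB


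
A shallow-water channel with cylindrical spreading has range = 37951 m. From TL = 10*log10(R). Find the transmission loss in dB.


45.79 dB


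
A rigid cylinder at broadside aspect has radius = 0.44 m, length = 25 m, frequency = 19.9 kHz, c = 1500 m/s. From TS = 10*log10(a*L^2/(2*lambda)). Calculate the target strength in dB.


lambda = 1500/19900 = 0.07538 m
TS = 10*log10(0.44*25^2/(2*0.07538)) = 32.61

32.61 dB


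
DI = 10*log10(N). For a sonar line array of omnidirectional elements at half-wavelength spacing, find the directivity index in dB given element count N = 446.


26.49 dB


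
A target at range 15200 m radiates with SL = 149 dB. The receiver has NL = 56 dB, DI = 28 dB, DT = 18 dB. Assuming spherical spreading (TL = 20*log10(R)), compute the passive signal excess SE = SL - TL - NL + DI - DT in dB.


19.36 dB


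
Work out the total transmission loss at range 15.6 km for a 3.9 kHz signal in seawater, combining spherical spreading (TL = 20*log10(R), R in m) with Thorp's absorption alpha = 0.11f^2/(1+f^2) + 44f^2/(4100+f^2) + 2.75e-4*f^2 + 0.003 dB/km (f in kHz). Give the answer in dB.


88.12 dB


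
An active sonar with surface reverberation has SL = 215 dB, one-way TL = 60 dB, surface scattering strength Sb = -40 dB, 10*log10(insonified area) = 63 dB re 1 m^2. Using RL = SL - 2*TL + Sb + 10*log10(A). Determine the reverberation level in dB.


RL = SL - 2*TL + Sb + 10*log10(A) = 215 - 2*60 + (-40) + 63 = 118

118 dB


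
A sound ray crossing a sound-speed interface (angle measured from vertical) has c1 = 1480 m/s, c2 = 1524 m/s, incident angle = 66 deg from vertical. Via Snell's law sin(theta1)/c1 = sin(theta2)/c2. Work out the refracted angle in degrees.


sin(theta2) = (c2/c1)*sin(theta1) = (1524/1480)*sin(66 deg) = 0.9407
theta2 = arcsin(0.9407) = 70.17

70.17 deg


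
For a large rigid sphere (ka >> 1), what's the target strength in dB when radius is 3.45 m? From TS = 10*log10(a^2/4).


TS = 10*log10(3.45^2 / 4) = 10*log10(2.975625) = 4.74

4.74 dB


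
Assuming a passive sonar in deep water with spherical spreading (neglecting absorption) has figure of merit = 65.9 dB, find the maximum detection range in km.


1.97 km


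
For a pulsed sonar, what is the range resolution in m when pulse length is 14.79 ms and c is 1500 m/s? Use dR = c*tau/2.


dR = c*tau/2 = 1500 * 14.79e-3 / 2 = 11.0925

11.0925 m


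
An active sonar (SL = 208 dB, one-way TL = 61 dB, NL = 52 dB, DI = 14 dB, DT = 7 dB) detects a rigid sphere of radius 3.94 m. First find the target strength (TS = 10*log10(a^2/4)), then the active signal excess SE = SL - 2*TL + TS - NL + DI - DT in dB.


Step 1: TS = 10*log10(3.94^2/4) = 5.89 dB
Step 2: SE = SL - 2*TL + TS - NL + DI - DT = 208 - 2*61 + (5.89) - 52 + 14 - 7 = 46.89

46.89 dB


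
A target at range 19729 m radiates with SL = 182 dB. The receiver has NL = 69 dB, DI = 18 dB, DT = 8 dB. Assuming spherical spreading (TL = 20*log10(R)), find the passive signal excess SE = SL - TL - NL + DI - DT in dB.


Step 1: TL = 20*log10(19729) = 85.9 dB
Step 2: SE = 182 - 85.9 - 69 + 18 - 8 = 37.1

37.1 dB


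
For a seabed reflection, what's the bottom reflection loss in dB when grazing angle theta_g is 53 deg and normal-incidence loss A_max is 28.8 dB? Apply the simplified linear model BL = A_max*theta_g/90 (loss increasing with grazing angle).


16.96 dB


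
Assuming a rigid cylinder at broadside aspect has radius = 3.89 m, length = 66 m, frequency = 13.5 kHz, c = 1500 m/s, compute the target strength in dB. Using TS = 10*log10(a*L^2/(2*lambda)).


lambda = 1500/13500 = 0.11111 m
TS = 10*log10(3.89*66^2/(2*0.11111)) = 48.82

48.82 dB


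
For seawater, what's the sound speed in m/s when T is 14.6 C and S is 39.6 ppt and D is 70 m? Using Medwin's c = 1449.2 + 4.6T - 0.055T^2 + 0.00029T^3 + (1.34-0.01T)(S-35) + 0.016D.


1512.15 m/s


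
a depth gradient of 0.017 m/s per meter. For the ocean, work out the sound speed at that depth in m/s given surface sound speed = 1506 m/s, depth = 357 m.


c = 1506 + 0.017 * 357 = 1512.069

1512.069 m/s


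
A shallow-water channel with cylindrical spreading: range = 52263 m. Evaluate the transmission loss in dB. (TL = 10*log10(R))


TL = 10*log10(52263) = 47.18

47.18 dB


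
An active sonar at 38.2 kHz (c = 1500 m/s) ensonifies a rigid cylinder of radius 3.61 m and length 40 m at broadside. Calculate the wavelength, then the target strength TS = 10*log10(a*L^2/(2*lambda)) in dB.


Step 1: lambda = c/f = 1500/38200 = 0.03927 m
Step 2: TS = 10*log10(a*L^2/(2*lambda)) = 10*log10(3.61*40^2/(2*0.03927)) = 48.67

48.67 dB


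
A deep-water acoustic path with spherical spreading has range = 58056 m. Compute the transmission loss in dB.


TL = 20*log10(58056) = 95.28

95.28 dB


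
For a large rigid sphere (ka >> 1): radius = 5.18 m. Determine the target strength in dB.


8.27 dB


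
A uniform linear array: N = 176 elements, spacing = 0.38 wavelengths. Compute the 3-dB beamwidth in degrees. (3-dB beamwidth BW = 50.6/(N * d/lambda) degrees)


0.76 deg


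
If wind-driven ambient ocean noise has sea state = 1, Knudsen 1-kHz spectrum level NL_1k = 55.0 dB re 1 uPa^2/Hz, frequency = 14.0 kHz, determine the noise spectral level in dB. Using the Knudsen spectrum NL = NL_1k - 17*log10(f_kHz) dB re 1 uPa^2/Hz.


NL = NL_1k - 17*log10(f_kHz) = 55.0 - 17*log10(14.0) = 55.0 - (19.48) = 35.52

35.52 dB


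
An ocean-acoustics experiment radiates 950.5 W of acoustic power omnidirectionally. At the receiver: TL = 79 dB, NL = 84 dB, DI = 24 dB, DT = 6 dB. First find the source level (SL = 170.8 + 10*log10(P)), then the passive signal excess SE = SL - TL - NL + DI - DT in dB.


Step 1: SL = 170.8 + 10*log10(950.5) = 200.58 dB
Step 2: SE = SL - TL - NL + DI - DT = 200.58 - 79 - 84 + 24 - 6 = 55.58

55.58 dB


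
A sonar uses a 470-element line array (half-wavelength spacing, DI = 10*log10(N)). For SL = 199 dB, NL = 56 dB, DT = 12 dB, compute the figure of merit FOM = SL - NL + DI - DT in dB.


Step 1: DI = 10*log10(470) = 26.72 dB
Step 2: FOM = SL - NL + DI - DT = 199 - 56 + 26.72 - 12 = 157.72

157.72 dB


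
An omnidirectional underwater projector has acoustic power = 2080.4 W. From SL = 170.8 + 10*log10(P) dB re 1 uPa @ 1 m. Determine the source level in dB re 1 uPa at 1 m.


SL = 170.8 + 10*log10(2080.4) = 170.8 + 33.18 = 203.98

203.98 dB


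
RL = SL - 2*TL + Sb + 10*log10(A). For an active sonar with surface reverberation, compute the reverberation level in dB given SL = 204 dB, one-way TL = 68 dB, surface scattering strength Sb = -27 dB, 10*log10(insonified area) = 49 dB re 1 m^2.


RL = SL - 2*TL + Sb + 10*log10(A) = 204 - 2*68 + (-27) + 49 = 90

90 dB


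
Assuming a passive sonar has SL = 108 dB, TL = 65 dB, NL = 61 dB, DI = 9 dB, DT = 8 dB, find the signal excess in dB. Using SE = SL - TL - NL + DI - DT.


-17 dB


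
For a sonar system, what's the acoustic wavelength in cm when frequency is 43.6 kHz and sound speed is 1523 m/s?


lambda = c/f = 1523 / 43600 = 0.0349 m = 3.49 cm

3.49 cm


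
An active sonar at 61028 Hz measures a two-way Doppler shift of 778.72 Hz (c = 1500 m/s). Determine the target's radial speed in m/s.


From fd = 2*f*v/c, v = c*fd/(2*f) = 1500 * 778.72 / (2*61028) = 9.57

9.57 m/s


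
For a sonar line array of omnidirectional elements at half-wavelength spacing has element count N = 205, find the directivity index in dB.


23.12 dB


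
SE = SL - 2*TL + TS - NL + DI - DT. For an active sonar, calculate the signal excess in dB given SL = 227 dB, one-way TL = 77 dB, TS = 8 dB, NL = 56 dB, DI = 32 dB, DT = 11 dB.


SE = SL - 2*TL + TS - NL + DI - DT = 227 - 2*77 + (8) - 56 + 32 - 11 = 46

46 dB


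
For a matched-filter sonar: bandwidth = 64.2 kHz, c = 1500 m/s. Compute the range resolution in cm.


dR = c/(2*BW) = 1500 / (2 * 64.2e3) = 0.0117 m = 1.17 cm

1.17 cm


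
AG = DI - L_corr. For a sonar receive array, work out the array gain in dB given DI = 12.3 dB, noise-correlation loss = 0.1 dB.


12.2 dB


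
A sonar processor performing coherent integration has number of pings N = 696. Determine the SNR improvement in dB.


28.43 dB


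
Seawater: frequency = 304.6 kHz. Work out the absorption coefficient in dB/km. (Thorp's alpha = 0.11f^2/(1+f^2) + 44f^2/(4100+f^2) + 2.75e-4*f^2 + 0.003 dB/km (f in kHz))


f^2 = 92781.16
alpha = 0.11*92781.16/(1+92781.16) + 44*92781.16/(4100+92781.16) + 2.75e-4*92781.16 + 0.003 = 67.766

67.766 dB/km


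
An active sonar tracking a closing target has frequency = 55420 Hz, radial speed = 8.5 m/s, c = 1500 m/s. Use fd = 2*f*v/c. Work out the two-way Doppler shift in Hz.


fd = 2*f*v/c = 2 * 55420 * 8.5 / 1500 = 628.09

628.09 Hz


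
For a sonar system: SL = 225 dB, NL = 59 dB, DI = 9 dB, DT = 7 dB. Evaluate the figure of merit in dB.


168 dB


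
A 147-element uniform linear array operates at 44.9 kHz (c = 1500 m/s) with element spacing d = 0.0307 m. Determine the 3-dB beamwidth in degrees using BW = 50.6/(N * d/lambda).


Step 1: lambda = 1500/44900 = 0.03341 m
Step 2: d/lambda = 0.0307/0.03341 = 0.9189
Step 3: BW = 50.6/(N * d/lambda) = 50.6/(147 * 0.9189) = 0.37

0.37 deg


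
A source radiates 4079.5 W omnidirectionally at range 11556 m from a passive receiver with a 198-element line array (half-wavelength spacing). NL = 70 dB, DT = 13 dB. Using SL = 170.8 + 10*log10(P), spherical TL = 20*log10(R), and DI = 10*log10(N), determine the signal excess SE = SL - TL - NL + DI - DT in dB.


65.62 dB


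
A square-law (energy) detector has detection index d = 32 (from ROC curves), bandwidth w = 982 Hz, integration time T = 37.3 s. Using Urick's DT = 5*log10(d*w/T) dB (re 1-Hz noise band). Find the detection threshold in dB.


DT = 5*log10(d*w/T) = 5*log10(32 * 982 / 37.3) = 5*log10(842.47) = 14.63

14.63 dB


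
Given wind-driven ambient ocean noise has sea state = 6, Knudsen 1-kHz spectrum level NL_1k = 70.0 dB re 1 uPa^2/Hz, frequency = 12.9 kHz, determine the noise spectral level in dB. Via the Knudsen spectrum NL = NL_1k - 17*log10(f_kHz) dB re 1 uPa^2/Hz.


NL = NL_1k - 17*log10(f_kHz) = 70.0 - 17*log10(12.9) = 70.0 - (18.88) = 51.12

51.12 dB


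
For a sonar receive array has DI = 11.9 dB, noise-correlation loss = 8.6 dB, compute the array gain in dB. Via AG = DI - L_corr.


3.3 dB


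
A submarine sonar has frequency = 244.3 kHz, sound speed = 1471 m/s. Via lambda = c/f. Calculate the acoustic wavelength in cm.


lambda = c/f = 1471 / 244300 = 0.006 m = 0.6 cm

0.6 cm


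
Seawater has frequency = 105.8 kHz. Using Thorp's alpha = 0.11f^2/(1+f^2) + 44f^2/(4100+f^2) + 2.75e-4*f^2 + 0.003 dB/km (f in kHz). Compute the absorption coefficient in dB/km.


f^2 = 11193.64
alpha = 0.11*11193.64/(1+11193.64) + 44*11193.64/(4100+11193.64) + 2.75e-4*11193.64 + 0.003 = 35.395

35.395 dB/km


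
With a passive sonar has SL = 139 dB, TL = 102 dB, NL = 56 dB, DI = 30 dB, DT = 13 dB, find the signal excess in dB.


SE = SL - TL - NL + DI - DT = 139 - 102 - 56 + 30 - 13 = -2

-2 dB


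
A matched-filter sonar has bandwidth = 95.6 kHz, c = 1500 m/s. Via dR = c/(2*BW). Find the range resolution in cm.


0.78 cm


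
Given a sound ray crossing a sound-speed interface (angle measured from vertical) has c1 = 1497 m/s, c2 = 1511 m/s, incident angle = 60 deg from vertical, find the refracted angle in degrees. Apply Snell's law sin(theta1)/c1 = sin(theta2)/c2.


sin(theta2) = (c2/c1)*sin(theta1) = (1511/1497)*sin(60 deg) = 0.87412
theta2 = arcsin(0.87412) = 60.94

60.94 deg


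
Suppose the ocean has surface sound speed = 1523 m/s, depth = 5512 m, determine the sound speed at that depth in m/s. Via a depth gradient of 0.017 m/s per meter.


c = 1523 + 0.017 * 5512 = 1616.704

1616.704 m/s


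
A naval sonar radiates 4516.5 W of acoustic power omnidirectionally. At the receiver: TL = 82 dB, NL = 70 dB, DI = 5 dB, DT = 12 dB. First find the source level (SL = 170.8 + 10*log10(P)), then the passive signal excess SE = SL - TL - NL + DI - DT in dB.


Step 1: SL = 170.8 + 10*log10(4516.5) = 207.35 dB
Step 2: SE = SL - TL - NL + DI - DT = 207.35 - 82 - 70 + 5 - 12 = 48.35

48.35 dB


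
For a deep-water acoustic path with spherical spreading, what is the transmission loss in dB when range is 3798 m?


TL = 20*log10(3798) = 71.59

71.59 dB


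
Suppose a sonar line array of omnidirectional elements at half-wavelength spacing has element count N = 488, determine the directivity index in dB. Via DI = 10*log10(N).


DI = 10*log10(488) = 26.88

26.88 dB


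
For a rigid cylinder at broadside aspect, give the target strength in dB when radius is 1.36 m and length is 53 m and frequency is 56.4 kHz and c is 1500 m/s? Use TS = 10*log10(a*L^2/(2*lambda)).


lambda = 1500/56400 = 0.0266 m
TS = 10*log10(1.36*53^2/(2*0.0266)) = 48.56

48.56 dB


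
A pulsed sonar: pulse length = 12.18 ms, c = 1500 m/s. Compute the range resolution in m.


dR = c*tau/2 = 1500 * 12.18e-3 / 2 = 9.135

9.135 m


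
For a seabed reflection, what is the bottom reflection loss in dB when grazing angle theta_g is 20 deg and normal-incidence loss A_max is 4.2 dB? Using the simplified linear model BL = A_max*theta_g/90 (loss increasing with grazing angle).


BL = A_max * theta_g / 90 = 4.2 * 20 / 90 = 0.93

0.93 dB


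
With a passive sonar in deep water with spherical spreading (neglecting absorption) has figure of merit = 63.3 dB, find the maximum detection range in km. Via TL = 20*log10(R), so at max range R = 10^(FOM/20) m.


At max range FOM = TL, so 20*log10(R) = 63.3
R = 10^(63.3/20) = 1462.18 m = 1.46 km

1.46 km


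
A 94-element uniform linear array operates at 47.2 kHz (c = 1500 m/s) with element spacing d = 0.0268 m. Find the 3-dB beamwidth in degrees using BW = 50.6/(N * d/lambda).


Step 1: lambda = 1500/47200 = 0.03178 m
Step 2: d/lambda = 0.0268/0.03178 = 0.8433
Step 3: BW = 50.6/(N * d/lambda) = 50.6/(94 * 0.8433) = 0.64

0.64 deg


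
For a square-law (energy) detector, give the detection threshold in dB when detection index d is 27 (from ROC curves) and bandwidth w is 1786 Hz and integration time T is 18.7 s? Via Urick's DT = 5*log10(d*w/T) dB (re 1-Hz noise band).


DT = 5*log10(d*w/T) = 5*log10(27 * 1786 / 18.7) = 5*log10(2578.72) = 17.06

17.06 dB


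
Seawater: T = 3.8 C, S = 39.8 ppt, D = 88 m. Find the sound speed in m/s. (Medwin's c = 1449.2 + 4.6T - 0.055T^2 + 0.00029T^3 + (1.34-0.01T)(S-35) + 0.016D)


c = 1449.2 + 4.6*3.8 - 0.055*3.8^2 + 0.00029*3.8^3 + (1.34 - 0.01*3.8)*(39.8 - 35) + 0.016*88 = 1473.56

1473.56 m/s


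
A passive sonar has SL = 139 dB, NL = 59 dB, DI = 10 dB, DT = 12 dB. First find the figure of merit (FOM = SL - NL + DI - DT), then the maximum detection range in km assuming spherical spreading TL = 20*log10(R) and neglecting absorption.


Step 1: FOM = SL - NL + DI - DT = 139 - 59 + 10 - 12 = 78 dB
Step 2: at max range FOM = TL = 20*log10(R), so R = 10^(78/20) = 7943.28 m = 7.94 km

7.94 km


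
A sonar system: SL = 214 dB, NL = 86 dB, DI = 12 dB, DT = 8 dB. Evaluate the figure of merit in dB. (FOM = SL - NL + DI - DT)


FOM = SL - NL + DI - DT = 214 - 86 + 12 - 8 = 132

132 dB


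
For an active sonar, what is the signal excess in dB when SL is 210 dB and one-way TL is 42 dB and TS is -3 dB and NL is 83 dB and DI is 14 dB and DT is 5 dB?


SE = SL - 2*TL + TS - NL + DI - DT = 210 - 2*42 + (-3) - 83 + 14 - 5 = 49

49 dB
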